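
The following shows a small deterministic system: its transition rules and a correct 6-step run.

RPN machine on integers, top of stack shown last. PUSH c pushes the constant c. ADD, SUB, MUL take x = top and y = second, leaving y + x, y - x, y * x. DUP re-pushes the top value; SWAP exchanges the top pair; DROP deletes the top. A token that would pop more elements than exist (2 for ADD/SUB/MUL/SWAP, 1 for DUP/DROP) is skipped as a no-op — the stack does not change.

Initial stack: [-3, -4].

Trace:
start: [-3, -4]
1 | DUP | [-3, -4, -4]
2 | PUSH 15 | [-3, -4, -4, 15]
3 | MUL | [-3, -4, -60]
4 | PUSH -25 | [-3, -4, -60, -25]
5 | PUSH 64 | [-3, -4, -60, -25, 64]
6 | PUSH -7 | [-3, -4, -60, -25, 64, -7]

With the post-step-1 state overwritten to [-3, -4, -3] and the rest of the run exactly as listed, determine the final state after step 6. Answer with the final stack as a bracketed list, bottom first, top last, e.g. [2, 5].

state after step 1 := [-3, -4, -3]
2 | PUSH 15 | [-3, -4, -3, 15]
3 | MUL | [-3, -4, -45]
4 | PUSH -25 | [-3, -4, -45, -25]
5 | PUSH 64 | [-3, -4, -45, -25, 64]
6 | PUSH -7 | [-3, -4, -45, -25, 64, -7]

[-3, -4, -45, -25, 64, -7]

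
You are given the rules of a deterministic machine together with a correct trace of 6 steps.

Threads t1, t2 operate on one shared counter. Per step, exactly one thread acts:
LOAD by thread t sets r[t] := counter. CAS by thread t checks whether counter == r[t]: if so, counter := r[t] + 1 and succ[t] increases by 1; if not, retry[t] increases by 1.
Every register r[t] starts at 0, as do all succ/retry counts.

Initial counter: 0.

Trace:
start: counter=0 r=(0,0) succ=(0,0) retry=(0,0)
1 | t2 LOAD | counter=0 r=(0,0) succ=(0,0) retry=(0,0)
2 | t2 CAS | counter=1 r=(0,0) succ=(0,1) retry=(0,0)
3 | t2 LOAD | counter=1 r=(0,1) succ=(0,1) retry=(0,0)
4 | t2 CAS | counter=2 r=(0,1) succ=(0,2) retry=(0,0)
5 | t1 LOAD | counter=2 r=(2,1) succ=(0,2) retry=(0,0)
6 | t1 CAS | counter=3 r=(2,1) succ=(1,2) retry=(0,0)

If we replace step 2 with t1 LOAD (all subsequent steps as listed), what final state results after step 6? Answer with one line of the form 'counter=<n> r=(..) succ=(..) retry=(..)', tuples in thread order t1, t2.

counter=2 r=(1,0) succ=(1,1) retry=(0,0)

(re-executing from step 2 with the substitution; state before step 2: counter=0 r=(0,0) succ=(0,0) retry=(0,0))
2 | t1 LOAD | counter=0 r=(0,0) succ=(0,0) retry=(0,0)
3 | t2 LOAD | counter=0 r=(0,0) succ=(0,0) retry=(0,0)
4 | t2 CAS | counter=1 r=(0,0) succ=(0,1) retry=(0,0)
5 | t1 LOAD | counter=1 r=(1,0) succ=(0,1) retry=(0,0)
6 | t1 CAS | counter=2 r=(1,0) succ=(1,1) retry=(0,0)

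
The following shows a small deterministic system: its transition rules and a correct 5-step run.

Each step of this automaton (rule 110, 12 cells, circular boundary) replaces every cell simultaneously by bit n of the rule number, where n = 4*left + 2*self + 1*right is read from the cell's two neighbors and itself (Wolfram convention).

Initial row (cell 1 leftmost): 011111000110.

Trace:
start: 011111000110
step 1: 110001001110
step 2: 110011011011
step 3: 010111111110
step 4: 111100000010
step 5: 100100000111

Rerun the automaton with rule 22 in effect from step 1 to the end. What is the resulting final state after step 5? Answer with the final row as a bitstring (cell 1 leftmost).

000100100111

(re-executing steps 1..5 under rule 22; state before step 1: 011111000110)
step 1: 100000101001
step 2: 010001101110
step 3: 111010000001
step 4: 000011000010
step 5: 000100100111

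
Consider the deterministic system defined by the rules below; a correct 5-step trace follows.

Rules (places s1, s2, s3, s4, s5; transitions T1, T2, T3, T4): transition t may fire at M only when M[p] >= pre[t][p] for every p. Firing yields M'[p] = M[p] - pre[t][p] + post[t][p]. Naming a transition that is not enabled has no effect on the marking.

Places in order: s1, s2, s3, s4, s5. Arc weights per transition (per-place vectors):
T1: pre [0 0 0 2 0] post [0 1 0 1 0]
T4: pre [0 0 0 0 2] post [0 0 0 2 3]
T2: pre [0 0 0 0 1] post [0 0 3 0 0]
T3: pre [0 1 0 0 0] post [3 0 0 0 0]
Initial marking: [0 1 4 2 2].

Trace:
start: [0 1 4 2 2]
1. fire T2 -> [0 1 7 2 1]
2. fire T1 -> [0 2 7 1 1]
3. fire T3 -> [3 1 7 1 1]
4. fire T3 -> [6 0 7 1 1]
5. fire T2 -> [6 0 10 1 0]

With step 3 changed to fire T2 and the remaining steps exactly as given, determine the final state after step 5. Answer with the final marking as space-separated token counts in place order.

(re-executing from step 3 with the substitution; state before step 3: [0 2 7 1 1])
3. fire T2 -> [0 2 10 1 0]
4. fire T3 -> [3 1 10 1 0]
5. fire T2 -> [3 1 10 1 0]

3 1 10 1 0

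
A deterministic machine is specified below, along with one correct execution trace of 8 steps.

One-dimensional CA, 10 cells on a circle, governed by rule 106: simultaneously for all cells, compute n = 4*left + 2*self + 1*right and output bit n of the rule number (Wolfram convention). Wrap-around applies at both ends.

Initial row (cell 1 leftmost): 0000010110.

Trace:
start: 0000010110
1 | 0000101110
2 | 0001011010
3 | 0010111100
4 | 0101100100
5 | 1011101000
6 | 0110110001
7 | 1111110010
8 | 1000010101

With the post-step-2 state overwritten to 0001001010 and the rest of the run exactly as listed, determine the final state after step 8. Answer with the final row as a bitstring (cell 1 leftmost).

1010000100

state after step 2 := 0001001010
3 | 0010010100
4 | 0100101000
5 | 1001010000
6 | 0010100001
7 | 0101000010
8 | 1010000100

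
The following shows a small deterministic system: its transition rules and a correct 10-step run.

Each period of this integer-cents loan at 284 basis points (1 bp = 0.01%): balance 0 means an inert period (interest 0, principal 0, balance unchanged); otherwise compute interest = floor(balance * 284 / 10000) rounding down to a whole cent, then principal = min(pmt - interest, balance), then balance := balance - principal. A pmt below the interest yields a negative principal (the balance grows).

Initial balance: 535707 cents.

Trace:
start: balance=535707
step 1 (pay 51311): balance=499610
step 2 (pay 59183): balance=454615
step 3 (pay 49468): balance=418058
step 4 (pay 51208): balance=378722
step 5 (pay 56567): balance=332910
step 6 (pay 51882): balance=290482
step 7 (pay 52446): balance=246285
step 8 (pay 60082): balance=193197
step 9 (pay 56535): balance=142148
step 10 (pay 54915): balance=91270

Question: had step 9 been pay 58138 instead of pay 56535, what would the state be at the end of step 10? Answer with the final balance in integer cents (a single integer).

89621

(re-executing from step 9 with the substitution; state before step 9: balance=193197)
step 9 (pay 58138): balance=140545
step 10 (pay 54915): balance=89621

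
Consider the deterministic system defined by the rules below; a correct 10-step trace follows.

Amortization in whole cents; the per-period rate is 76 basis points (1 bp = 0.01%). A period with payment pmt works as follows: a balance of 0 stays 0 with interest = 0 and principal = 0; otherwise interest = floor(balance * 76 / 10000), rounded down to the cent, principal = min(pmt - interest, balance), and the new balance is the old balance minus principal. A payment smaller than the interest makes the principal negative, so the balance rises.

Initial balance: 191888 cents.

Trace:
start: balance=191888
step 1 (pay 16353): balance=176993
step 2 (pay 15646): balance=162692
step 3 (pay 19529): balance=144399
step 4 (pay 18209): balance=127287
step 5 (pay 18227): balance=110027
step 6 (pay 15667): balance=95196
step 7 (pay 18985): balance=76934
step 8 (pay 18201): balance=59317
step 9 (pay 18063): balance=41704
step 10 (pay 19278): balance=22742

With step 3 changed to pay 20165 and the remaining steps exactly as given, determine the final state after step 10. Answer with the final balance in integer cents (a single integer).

22071

(re-executing from step 3 with the substitution; state before step 3: balance=162692)
step 3 (pay 20165): balance=143763
step 4 (pay 18209): balance=126646
step 5 (pay 18227): balance=109381
step 6 (pay 15667): balance=94545
step 7 (pay 18985): balance=76278
step 8 (pay 18201): balance=58656
step 9 (pay 18063): balance=41038
step 10 (pay 19278): balance=22071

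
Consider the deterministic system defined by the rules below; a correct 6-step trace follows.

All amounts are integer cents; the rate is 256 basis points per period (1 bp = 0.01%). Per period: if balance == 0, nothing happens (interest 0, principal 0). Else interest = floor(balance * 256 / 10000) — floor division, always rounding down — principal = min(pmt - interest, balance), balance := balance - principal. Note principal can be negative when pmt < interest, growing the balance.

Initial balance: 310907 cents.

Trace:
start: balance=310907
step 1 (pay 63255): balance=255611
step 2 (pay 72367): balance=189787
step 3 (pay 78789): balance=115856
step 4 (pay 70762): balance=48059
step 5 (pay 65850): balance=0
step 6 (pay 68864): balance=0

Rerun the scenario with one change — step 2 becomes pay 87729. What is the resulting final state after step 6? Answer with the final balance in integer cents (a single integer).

0

(re-executing from step 2 with the substitution; state before step 2: balance=255611)
step 2 (pay 87729): balance=174425
step 3 (pay 78789): balance=100101
step 4 (pay 70762): balance=31901
step 5 (pay 65850): balance=0
step 6 (pay 68864): balance=0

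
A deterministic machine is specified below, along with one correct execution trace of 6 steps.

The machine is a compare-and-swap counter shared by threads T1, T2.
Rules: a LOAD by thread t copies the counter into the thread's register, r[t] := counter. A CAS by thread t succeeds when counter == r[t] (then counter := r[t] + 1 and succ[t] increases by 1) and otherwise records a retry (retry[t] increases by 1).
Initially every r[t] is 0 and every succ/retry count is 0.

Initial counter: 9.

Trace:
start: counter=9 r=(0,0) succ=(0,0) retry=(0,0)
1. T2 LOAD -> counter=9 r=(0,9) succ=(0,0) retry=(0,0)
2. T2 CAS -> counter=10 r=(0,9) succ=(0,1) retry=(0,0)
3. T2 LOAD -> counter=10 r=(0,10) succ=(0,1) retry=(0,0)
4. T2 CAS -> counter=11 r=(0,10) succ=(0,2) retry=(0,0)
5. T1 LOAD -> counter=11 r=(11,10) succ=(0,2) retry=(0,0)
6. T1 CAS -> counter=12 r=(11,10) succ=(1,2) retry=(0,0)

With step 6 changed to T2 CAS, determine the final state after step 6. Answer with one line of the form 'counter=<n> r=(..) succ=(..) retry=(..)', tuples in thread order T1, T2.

counter=11 r=(11,10) succ=(0,2) retry=(0,1)

(re-executing from step 6 with the substitution; state before step 6: counter=11 r=(11,10) succ=(0,2) retry=(0,0))
6. T2 CAS -> counter=11 r=(11,10) succ=(0,2) retry=(0,1)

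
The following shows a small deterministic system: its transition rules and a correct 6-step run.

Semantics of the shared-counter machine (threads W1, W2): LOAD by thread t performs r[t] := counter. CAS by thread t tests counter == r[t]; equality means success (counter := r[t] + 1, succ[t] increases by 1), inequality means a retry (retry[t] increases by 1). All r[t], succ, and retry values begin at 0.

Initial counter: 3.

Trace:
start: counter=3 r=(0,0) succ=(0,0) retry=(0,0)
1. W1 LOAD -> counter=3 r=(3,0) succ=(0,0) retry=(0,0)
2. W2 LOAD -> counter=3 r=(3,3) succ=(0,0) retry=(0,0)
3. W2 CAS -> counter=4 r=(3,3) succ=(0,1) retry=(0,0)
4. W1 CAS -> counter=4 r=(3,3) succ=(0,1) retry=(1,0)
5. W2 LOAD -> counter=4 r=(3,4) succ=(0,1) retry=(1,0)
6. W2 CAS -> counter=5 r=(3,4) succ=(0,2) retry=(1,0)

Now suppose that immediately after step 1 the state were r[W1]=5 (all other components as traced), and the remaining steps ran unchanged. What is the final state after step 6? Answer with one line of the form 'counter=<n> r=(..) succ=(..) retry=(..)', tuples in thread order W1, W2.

counter=5 r=(5,4) succ=(0,2) retry=(1,0)

state after step 1 := counter=3 r=(5,0) succ=(0,0) retry=(0,0)
2. W2 LOAD -> counter=3 r=(5,3) succ=(0,0) retry=(0,0)
3. W2 CAS -> counter=4 r=(5,3) succ=(0,1) retry=(0,0)
4. W1 CAS -> counter=4 r=(5,3) succ=(0,1) retry=(1,0)
5. W2 LOAD -> counter=4 r=(5,4) succ=(0,1) retry=(1,0)
6. W2 CAS -> counter=5 r=(5,4) succ=(0,2) retry=(1,0)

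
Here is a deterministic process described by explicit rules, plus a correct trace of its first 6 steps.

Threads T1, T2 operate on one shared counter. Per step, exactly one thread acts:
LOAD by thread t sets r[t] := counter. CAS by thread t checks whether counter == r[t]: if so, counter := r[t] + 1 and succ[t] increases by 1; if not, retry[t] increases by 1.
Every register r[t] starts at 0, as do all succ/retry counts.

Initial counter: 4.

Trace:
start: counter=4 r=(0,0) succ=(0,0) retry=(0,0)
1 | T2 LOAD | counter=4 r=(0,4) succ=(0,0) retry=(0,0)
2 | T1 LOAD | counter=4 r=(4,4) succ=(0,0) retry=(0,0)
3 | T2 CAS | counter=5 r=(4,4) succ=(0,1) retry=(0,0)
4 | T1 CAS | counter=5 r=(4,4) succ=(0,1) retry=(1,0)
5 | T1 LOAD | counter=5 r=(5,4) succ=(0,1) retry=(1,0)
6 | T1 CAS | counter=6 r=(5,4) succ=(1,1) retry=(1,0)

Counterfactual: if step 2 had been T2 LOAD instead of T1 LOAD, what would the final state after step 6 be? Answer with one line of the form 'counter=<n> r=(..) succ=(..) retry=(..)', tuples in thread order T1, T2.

counter=6 r=(5,4) succ=(1,1) retry=(1,0)

(re-executing from step 2 with the substitution; state before step 2: counter=4 r=(0,4) succ=(0,0) retry=(0,0))
2 | T2 LOAD | counter=4 r=(0,4) succ=(0,0) retry=(0,0)
3 | T2 CAS | counter=5 r=(0,4) succ=(0,1) retry=(0,0)
4 | T1 CAS | counter=5 r=(0,4) succ=(0,1) retry=(1,0)
5 | T1 LOAD | counter=5 r=(5,4) succ=(0,1) retry=(1,0)
6 | T1 CAS | counter=6 r=(5,4) succ=(1,1) retry=(1,0)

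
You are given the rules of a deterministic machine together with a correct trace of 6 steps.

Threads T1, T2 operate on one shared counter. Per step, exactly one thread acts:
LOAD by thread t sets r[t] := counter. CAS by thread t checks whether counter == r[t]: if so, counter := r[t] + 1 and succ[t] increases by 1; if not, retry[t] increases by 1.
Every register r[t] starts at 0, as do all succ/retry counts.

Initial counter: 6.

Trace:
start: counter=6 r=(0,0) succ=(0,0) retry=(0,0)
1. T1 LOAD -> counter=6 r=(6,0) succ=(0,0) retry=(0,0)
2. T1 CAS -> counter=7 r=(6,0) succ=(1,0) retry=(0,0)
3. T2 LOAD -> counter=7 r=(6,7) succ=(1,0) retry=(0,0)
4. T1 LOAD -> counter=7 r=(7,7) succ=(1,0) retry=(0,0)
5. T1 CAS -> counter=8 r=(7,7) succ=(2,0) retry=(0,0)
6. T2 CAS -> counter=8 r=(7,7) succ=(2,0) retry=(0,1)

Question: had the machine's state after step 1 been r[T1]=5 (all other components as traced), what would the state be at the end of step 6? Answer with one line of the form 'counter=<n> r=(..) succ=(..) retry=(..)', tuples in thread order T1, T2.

counter=7 r=(6,6) succ=(1,0) retry=(1,1)

state after step 1 := counter=6 r=(5,0) succ=(0,0) retry=(0,0)
2. T1 CAS -> counter=6 r=(5,0) succ=(0,0) retry=(1,0)
3. T2 LOAD -> counter=6 r=(5,6) succ=(0,0) retry=(1,0)
4. T1 LOAD -> counter=6 r=(6,6) succ=(0,0) retry=(1,0)
5. T1 CAS -> counter=7 r=(6,6) succ=(1,0) retry=(1,0)
6. T2 CAS -> counter=7 r=(6,6) succ=(1,0) retry=(1,1)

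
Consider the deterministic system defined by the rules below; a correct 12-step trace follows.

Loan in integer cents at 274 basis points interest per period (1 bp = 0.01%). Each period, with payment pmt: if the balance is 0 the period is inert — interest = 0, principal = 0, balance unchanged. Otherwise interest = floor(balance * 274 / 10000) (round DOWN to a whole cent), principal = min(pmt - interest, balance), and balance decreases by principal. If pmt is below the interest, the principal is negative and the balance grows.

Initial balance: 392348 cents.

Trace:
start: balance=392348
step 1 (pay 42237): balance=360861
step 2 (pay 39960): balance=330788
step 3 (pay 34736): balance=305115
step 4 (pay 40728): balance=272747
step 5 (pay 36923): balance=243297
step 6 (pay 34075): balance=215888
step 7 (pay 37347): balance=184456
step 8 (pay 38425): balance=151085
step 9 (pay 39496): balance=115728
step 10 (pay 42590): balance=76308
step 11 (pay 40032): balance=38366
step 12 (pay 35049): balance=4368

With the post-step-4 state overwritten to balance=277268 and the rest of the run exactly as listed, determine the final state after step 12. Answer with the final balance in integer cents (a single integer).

9980

state after step 4 := balance=277268
step 5 (pay 36923): balance=247942
step 6 (pay 34075): balance=220660
step 7 (pay 37347): balance=189359
step 8 (pay 38425): balance=156122
step 9 (pay 39496): balance=120903
step 10 (pay 42590): balance=81625
step 11 (pay 40032): balance=43829
step 12 (pay 35049): balance=9980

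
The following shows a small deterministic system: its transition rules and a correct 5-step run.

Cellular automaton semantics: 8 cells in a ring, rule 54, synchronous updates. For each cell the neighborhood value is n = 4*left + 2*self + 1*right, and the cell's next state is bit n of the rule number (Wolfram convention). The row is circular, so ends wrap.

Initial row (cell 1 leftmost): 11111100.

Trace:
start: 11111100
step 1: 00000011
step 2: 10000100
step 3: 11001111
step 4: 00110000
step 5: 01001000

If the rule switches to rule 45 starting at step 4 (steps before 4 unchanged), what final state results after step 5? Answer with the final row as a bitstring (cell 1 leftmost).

(re-executing steps 4..5 under rule 45; state before step 4: 11001111)
step 4: 00001000
step 5: 11101011

11101011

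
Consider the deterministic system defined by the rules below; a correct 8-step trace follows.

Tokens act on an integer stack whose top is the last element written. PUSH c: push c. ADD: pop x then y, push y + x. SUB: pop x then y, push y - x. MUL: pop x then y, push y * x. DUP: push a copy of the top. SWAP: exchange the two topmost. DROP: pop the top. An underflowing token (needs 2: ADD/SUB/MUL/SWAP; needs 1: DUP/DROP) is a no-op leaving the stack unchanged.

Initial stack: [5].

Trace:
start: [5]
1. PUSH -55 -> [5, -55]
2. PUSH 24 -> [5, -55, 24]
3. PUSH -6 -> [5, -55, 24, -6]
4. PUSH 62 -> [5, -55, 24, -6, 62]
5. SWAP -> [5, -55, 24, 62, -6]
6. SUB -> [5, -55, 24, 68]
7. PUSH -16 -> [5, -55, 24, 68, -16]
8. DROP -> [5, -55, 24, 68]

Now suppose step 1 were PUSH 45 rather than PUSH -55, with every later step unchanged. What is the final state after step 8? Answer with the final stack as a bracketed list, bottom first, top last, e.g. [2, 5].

[5, 45, 24, 68]

(re-executing from step 1 with the substitution; state before step 1: [5])
1. PUSH 45 -> [5, 45]
2. PUSH 24 -> [5, 45, 24]
3. PUSH -6 -> [5, 45, 24, -6]
4. PUSH 62 -> [5, 45, 24, -6, 62]
5. SWAP -> [5, 45, 24, 62, -6]
6. SUB -> [5, 45, 24, 68]
7. PUSH -16 -> [5, 45, 24, 68, -16]
8. DROP -> [5, 45, 24, 68]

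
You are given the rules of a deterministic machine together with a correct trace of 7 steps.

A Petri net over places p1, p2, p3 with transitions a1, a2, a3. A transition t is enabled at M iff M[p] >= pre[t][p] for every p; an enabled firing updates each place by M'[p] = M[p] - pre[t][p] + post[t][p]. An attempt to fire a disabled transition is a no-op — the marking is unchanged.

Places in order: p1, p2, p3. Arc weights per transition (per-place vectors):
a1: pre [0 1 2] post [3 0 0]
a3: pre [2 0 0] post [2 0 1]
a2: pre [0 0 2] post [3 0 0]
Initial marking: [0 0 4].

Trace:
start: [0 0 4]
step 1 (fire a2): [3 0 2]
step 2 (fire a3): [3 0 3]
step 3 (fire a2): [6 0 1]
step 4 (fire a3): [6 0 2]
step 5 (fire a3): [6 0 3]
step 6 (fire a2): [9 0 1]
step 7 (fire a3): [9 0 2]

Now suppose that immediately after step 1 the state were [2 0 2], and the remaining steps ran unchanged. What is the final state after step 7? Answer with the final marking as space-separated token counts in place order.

8 0 2

state after step 1 := [2 0 2]
step 2 (fire a3): [2 0 3]
step 3 (fire a2): [5 0 1]
step 4 (fire a3): [5 0 2]
step 5 (fire a3): [5 0 3]
step 6 (fire a2): [8 0 1]
step 7 (fire a3): [8 0 2]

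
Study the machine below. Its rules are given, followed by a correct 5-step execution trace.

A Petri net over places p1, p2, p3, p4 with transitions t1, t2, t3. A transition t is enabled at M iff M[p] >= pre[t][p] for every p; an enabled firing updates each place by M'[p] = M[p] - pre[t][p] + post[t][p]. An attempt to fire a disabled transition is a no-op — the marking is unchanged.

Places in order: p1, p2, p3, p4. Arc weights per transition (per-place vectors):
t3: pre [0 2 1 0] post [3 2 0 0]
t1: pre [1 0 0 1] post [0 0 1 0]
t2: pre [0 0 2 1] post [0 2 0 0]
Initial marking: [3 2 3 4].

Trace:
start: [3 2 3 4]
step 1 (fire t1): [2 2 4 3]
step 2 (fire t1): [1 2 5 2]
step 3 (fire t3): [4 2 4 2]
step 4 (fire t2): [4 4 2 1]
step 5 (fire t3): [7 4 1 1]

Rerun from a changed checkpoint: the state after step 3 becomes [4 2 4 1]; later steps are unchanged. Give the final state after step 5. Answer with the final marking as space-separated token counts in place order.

state after step 3 := [4 2 4 1]
step 4 (fire t2): [4 4 2 0]
step 5 (fire t3): [7 4 1 0]

7 4 1 0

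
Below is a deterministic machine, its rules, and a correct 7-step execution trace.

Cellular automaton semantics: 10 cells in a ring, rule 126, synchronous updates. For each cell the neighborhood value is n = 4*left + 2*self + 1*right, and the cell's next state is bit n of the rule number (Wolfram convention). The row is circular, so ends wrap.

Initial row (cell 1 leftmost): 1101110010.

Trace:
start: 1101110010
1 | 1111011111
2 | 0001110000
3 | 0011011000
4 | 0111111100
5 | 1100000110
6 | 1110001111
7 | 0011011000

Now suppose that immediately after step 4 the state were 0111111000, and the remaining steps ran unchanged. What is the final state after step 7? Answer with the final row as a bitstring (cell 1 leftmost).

0011110000

state after step 4 := 0111111000
5 | 1100001100
6 | 1110011111
7 | 0011110000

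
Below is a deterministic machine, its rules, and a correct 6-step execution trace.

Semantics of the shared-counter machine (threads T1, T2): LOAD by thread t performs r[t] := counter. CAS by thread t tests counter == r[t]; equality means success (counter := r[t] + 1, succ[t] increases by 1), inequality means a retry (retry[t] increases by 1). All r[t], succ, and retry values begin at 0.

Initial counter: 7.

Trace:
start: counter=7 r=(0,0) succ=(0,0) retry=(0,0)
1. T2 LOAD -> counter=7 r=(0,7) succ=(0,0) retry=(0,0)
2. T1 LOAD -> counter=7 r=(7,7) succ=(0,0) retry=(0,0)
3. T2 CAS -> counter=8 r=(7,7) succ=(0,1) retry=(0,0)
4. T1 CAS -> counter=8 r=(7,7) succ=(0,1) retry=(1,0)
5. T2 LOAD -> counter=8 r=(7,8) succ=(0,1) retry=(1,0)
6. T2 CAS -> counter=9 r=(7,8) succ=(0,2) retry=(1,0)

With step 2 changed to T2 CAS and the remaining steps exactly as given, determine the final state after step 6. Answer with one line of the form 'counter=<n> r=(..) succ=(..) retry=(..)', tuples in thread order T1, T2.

(re-executing from step 2 with the substitution; state before step 2: counter=7 r=(0,7) succ=(0,0) retry=(0,0))
2. T2 CAS -> counter=8 r=(0,7) succ=(0,1) retry=(0,0)
3. T2 CAS -> counter=8 r=(0,7) succ=(0,1) retry=(0,1)
4. T1 CAS -> counter=8 r=(0,7) succ=(0,1) retry=(1,1)
5. T2 LOAD -> counter=8 r=(0,8) succ=(0,1) retry=(1,1)
6. T2 CAS -> counter=9 r=(0,8) succ=(0,2) retry=(1,1)

counter=9 r=(0,8) succ=(0,2) retry=(1,1)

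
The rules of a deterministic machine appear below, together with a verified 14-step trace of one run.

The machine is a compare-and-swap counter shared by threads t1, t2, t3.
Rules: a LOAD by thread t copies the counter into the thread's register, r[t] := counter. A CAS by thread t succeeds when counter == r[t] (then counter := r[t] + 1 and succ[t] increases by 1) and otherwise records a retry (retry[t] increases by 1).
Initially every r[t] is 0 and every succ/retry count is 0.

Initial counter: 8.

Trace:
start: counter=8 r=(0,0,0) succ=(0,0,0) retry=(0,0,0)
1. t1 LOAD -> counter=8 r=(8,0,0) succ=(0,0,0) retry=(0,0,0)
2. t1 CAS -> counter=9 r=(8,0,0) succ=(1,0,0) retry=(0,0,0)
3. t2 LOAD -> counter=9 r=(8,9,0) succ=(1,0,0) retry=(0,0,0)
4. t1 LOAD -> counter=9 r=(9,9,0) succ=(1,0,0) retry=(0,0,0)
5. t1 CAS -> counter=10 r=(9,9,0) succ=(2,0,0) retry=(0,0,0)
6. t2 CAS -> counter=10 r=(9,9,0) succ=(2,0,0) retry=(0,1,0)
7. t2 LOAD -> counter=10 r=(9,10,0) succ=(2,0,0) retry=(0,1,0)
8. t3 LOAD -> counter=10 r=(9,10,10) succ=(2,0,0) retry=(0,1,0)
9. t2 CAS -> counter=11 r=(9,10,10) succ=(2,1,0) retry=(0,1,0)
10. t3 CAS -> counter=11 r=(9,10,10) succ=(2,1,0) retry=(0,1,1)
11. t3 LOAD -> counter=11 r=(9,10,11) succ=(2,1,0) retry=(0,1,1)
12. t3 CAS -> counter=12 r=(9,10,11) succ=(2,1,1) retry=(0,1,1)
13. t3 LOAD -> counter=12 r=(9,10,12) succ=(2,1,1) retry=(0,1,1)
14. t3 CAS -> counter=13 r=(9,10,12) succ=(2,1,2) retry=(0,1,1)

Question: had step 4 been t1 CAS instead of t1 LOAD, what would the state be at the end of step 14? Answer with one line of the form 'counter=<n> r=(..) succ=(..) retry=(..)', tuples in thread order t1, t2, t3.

(re-executing from step 4 with the substitution; state before step 4: counter=9 r=(8,9,0) succ=(1,0,0) retry=(0,0,0))
4. t1 CAS -> counter=9 r=(8,9,0) succ=(1,0,0) retry=(1,0,0)
5. t1 CAS -> counter=9 r=(8,9,0) succ=(1,0,0) retry=(2,0,0)
6. t2 CAS -> counter=10 r=(8,9,0) succ=(1,1,0) retry=(2,0,0)
7. t2 LOAD -> counter=10 r=(8,10,0) succ=(1,1,0) retry=(2,0,0)
8. t3 LOAD -> counter=10 r=(8,10,10) succ=(1,1,0) retry=(2,0,0)
9. t2 CAS -> counter=11 r=(8,10,10) succ=(1,2,0) retry=(2,0,0)
10. t3 CAS -> counter=11 r=(8,10,10) succ=(1,2,0) retry=(2,0,1)
11. t3 LOAD -> counter=11 r=(8,10,11) succ=(1,2,0) retry=(2,0,1)
12. t3 CAS -> counter=12 r=(8,10,11) succ=(1,2,1) retry=(2,0,1)
13. t3 LOAD -> counter=12 r=(8,10,12) succ=(1,2,1) retry=(2,0,1)
14. t3 CAS -> counter=13 r=(8,10,12) succ=(1,2,2) retry=(2,0,1)

counter=13 r=(8,10,12) succ=(1,2,2) retry=(2,0,1)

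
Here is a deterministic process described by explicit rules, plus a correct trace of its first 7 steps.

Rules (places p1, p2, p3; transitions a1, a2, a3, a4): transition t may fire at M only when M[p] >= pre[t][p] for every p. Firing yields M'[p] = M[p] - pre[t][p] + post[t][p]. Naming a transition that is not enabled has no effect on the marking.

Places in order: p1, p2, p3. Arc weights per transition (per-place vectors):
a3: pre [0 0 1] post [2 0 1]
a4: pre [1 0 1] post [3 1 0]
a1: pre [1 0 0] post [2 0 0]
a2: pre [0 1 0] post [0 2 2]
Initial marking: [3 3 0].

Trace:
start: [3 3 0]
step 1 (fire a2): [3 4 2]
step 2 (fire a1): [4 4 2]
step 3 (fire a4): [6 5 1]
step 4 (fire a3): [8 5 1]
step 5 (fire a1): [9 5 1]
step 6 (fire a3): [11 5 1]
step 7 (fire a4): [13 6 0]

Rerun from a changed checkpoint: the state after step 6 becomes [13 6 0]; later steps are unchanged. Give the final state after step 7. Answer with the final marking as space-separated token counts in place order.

state after step 6 := [13 6 0]
step 7 (fire a4): [13 6 0]

13 6 0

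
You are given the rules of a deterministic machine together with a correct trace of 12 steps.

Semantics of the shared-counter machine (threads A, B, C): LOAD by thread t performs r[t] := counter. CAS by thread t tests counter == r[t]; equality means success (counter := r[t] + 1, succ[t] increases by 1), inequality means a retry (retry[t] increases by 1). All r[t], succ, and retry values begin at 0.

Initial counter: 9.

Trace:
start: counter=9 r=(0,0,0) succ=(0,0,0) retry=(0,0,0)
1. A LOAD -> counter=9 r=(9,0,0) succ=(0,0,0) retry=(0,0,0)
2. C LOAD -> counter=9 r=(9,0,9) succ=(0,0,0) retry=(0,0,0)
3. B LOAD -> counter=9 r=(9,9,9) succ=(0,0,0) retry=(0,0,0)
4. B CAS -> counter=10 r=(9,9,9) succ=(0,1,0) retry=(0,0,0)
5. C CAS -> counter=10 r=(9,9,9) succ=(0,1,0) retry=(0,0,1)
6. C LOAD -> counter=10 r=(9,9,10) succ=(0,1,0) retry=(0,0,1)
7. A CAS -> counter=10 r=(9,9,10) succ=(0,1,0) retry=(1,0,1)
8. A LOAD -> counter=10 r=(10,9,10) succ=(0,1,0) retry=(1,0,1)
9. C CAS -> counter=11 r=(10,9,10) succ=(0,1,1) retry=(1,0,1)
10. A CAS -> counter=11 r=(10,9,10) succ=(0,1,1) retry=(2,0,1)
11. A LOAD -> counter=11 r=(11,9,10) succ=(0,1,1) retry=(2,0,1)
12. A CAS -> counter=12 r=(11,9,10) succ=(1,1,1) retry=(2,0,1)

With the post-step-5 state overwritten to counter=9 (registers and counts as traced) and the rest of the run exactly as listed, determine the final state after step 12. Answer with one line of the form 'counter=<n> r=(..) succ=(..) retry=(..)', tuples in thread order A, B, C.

counter=12 r=(11,9,9) succ=(3,1,0) retry=(0,0,2)

state after step 5 := counter=9 r=(9,9,9) succ=(0,1,0) retry=(0,0,1)
6. C LOAD -> counter=9 r=(9,9,9) succ=(0,1,0) retry=(0,0,1)
7. A CAS -> counter=10 r=(9,9,9) succ=(1,1,0) retry=(0,0,1)
8. A LOAD -> counter=10 r=(10,9,9) succ=(1,1,0) retry=(0,0,1)
9. C CAS -> counter=10 r=(10,9,9) succ=(1,1,0) retry=(0,0,2)
10. A CAS -> counter=11 r=(10,9,9) succ=(2,1,0) retry=(0,0,2)
11. A LOAD -> counter=11 r=(11,9,9) succ=(2,1,0) retry=(0,0,2)
12. A CAS -> counter=12 r=(11,9,9) succ=(3,1,0) retry=(0,0,2)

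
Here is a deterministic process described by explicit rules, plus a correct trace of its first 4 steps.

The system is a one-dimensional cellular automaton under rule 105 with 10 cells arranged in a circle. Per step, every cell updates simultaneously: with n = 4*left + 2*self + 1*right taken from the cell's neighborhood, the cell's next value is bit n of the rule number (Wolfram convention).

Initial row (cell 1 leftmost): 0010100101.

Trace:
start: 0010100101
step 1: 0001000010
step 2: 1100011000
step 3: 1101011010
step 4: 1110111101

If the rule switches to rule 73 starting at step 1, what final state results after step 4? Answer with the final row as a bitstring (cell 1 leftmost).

1111111111

(re-executing steps 1..4 under rule 73; state before step 1: 0010100101)
step 1: 0000000000
step 2: 1111111111
step 3: 0000000000
step 4: 1111111111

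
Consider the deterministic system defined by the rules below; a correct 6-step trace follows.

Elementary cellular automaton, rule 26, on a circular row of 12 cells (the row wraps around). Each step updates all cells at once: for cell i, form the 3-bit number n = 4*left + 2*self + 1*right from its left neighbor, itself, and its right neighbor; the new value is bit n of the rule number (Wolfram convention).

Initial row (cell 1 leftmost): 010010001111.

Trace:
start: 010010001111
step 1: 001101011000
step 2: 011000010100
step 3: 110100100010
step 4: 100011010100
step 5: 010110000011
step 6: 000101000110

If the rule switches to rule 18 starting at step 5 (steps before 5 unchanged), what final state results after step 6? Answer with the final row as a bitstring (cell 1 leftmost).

000010000100

(re-executing steps 5..6 under rule 18; state before step 5: 100011010100)
step 5: 010100000011
step 6: 000010000100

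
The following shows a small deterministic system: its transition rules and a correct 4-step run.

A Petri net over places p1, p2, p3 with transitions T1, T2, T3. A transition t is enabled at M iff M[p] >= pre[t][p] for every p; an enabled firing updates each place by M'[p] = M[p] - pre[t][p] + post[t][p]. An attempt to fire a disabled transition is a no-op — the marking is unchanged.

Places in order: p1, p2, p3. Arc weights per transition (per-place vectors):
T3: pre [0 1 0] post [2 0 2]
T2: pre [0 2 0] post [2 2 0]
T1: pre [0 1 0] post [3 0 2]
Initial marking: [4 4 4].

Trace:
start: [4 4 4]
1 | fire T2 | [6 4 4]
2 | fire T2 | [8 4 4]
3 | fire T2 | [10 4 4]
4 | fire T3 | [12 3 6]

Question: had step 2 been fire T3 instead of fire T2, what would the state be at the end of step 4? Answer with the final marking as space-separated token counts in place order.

12 2 8

(re-executing from step 2 with the substitution; state before step 2: [6 4 4])
2 | fire T3 | [8 3 6]
3 | fire T2 | [10 3 6]
4 | fire T3 | [12 2 8]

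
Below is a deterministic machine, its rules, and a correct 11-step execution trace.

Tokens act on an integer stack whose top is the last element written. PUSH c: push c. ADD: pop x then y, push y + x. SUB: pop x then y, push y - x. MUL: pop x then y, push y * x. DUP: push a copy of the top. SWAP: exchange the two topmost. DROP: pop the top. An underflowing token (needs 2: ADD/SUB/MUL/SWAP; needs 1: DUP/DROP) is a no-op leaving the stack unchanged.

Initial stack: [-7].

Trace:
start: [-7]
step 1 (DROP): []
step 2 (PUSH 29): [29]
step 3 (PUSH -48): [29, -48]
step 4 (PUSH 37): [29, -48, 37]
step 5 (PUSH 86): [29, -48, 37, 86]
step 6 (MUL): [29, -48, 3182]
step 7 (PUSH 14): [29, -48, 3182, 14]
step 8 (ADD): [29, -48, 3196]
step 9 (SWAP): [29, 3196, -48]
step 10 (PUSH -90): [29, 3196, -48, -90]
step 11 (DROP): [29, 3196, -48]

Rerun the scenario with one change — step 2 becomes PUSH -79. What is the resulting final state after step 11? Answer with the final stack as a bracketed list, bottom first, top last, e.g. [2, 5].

[-79, 3196, -48]

(re-executing from step 2 with the substitution; state before step 2: [])
step 2 (PUSH -79): [-79]
step 3 (PUSH -48): [-79, -48]
step 4 (PUSH 37): [-79, -48, 37]
step 5 (PUSH 86): [-79, -48, 37, 86]
step 6 (MUL): [-79, -48, 3182]
step 7 (PUSH 14): [-79, -48, 3182, 14]
step 8 (ADD): [-79, -48, 3196]
step 9 (SWAP): [-79, 3196, -48]
step 10 (PUSH -90): [-79, 3196, -48, -90]
step 11 (DROP): [-79, 3196, -48]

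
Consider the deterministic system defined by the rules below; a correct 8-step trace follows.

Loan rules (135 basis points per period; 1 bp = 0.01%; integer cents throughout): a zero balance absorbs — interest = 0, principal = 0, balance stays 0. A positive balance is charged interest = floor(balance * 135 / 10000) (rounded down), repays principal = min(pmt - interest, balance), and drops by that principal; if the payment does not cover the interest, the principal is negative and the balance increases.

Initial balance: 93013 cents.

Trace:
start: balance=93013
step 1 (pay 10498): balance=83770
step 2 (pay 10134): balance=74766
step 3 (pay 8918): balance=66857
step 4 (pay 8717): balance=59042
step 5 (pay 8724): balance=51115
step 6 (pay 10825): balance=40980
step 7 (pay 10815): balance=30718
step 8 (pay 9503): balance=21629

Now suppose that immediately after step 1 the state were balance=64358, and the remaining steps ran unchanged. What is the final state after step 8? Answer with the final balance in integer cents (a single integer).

305

state after step 1 := balance=64358
step 2 (pay 10134): balance=55092
step 3 (pay 8918): balance=46917
step 4 (pay 8717): balance=38833
step 5 (pay 8724): balance=30633
step 6 (pay 10825): balance=20221
step 7 (pay 10815): balance=9678
step 8 (pay 9503): balance=305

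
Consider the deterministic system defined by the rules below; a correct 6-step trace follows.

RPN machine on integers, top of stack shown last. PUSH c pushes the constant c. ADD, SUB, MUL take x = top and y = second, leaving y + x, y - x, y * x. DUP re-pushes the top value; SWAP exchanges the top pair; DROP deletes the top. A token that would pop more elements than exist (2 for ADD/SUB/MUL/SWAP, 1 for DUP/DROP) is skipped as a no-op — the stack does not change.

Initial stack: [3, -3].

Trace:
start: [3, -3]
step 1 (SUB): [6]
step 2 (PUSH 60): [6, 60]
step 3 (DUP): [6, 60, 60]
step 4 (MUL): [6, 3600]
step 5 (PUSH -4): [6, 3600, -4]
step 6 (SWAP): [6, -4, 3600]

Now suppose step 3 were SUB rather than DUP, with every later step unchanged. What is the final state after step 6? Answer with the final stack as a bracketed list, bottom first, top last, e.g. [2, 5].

[-4, -54]

(re-executing from step 3 with the substitution; state before step 3: [6, 60])
step 3 (SUB): [-54]
step 4 (MUL): [-54]
step 5 (PUSH -4): [-54, -4]
step 6 (SWAP): [-4, -54]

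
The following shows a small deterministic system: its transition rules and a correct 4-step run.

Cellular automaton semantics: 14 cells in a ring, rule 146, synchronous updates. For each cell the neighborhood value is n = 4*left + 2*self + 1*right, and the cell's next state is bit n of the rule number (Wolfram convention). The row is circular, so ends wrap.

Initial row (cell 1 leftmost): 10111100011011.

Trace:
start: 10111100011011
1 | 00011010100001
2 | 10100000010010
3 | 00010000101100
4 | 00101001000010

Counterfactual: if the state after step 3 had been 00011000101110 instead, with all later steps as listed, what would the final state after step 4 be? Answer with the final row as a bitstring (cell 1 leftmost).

00100101000101

state after step 3 := 00011000101110
4 | 00100101000101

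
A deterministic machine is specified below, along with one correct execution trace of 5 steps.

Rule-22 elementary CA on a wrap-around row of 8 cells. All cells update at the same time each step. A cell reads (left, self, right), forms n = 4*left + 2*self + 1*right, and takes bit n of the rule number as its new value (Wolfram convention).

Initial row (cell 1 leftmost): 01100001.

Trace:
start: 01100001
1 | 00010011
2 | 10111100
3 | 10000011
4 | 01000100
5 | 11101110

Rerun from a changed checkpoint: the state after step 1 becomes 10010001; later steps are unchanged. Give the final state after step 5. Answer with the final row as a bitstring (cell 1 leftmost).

11101110

state after step 1 := 10010001
2 | 01111010
3 | 10000011
4 | 01000100
5 | 11101110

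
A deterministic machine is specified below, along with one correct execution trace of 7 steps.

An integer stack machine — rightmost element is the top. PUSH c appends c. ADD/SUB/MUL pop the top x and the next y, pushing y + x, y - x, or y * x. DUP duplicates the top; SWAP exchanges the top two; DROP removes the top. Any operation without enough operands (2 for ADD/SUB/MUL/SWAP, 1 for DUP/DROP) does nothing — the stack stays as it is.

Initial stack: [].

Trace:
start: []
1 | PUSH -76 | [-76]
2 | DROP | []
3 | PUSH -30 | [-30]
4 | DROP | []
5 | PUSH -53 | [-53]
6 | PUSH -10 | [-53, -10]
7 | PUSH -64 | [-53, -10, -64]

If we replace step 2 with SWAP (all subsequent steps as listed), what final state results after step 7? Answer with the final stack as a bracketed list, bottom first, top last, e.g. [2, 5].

(re-executing from step 2 with the substitution; state before step 2: [-76])
2 | SWAP | [-76]
3 | PUSH -30 | [-76, -30]
4 | DROP | [-76]
5 | PUSH -53 | [-76, -53]
6 | PUSH -10 | [-76, -53, -10]
7 | PUSH -64 | [-76, -53, -10, -64]

[-76, -53, -10, -64]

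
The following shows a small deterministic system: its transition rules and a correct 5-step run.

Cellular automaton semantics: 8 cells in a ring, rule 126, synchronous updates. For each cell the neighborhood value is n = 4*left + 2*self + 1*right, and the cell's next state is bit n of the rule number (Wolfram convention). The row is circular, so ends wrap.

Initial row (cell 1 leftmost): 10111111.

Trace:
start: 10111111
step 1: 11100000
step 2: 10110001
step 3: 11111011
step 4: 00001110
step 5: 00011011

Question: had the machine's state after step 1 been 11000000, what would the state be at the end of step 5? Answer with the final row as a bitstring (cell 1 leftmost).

state after step 1 := 11000000
step 2: 11100001
step 3: 00110011
step 4: 11111111
step 5: 00000000

00000000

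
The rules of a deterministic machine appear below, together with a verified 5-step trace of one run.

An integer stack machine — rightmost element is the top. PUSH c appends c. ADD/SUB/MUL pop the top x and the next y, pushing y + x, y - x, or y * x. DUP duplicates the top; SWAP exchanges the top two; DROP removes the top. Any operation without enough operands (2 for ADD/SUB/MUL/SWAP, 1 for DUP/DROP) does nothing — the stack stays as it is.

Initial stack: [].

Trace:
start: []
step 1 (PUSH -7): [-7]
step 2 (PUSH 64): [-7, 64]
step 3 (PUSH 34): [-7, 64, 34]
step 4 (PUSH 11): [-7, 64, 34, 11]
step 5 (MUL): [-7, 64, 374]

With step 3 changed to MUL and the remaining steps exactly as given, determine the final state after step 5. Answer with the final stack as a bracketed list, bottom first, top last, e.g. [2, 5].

(re-executing from step 3 with the substitution; state before step 3: [-7, 64])
step 3 (MUL): [-448]
step 4 (PUSH 11): [-448, 11]
step 5 (MUL): [-4928]

[-4928]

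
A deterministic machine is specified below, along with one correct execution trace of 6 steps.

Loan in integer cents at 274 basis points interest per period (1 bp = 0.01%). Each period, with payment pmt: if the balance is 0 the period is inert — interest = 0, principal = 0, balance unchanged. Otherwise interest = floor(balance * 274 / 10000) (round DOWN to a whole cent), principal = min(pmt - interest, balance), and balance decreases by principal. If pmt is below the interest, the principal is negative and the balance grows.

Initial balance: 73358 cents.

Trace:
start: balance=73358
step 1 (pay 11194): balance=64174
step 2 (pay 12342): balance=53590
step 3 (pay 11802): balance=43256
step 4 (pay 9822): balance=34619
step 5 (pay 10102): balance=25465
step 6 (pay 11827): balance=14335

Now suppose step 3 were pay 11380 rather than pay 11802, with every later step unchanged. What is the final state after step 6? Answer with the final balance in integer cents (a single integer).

(re-executing from step 3 with the substitution; state before step 3: balance=53590)
step 3 (pay 11380): balance=43678
step 4 (pay 9822): balance=35052
step 5 (pay 10102): balance=25910
step 6 (pay 11827): balance=14792

14792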